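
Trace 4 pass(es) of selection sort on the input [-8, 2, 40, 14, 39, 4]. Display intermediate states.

Pass 1: Select minimum -8 at index 0, swap -> [-8, 2, 40, 14, 39, 4]
Pass 2: Select minimum 2 at index 1, swap -> [-8, 2, 40, 14, 39, 4]
Pass 3: Select minimum 4 at index 5, swap -> [-8, 2, 4, 14, 39, 40]
Pass 4: Select minimum 14 at index 3, swap -> [-8, 2, 4, 14, 39, 40]


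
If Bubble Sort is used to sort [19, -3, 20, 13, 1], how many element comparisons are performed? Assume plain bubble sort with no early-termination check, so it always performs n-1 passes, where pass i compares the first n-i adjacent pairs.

Pass 1: compare adjacent pairs (0,1)..(3,4) = 4 comparison(s), 3 swap(s) -> [-3, 19, 13, 1, 20]
Pass 2: compare adjacent pairs (0,1)..(2,3) = 3 comparison(s), 2 swap(s) -> [-3, 13, 1, 19, 20]
Pass 3: compare adjacent pairs (0,1)..(1,2) = 2 comparison(s), 1 swap(s) -> [-3, 1, 13, 19, 20]
Pass 4: compare adjacent pairs (0,1)..(0,1) = 1 comparison(s), 0 swap(s) -> [-3, 1, 13, 19, 20]
Total comparisons: 4 + 3 + 2 + 1 = 10


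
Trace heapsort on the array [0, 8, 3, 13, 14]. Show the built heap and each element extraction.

Build heap: [14, 13, 3, 0, 8]
Extract 14: [13, 8, 3, 0, 14]
Extract 13: [8, 0, 3, 13, 14]
Extract 8: [3, 0, 8, 13, 14]
Extract 3: [0, 3, 8, 13, 14]


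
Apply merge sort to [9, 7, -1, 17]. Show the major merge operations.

Divide and conquer:
  Merge [9] + [7] -> [7, 9]
  Merge [-1] + [17] -> [-1, 17]
  Merge [7, 9] + [-1, 17] -> [-1, 7, 9, 17]


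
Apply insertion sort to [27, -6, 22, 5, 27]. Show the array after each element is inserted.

First element 27 is already 'sorted'
Insert -6: shifted 1 elements -> [-6, 27, 22, 5, 27]
Insert 22: shifted 1 elements -> [-6, 22, 27, 5, 27]
Insert 5: shifted 2 elements -> [-6, 5, 22, 27, 27]
Insert 27: shifted 0 elements -> [-6, 5, 22, 27, 27]


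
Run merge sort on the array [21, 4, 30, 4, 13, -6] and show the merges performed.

Divide and conquer:
  Merge [4] + [30] -> [4, 30]
  Merge [21] + [4, 30] -> [4, 21, 30]
  Merge [13] + [-6] -> [-6, 13]
  Merge [4] + [-6, 13] -> [-6, 4, 13]
  Merge [4, 21, 30] + [-6, 4, 13] -> [-6, 4, 4, 13, 21, 30]


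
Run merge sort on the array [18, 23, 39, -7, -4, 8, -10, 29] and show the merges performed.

Divide and conquer:
  Merge [18] + [23] -> [18, 23]
  Merge [39] + [-7] -> [-7, 39]
  Merge [18, 23] + [-7, 39] -> [-7, 18, 23, 39]
  Merge [-4] + [8] -> [-4, 8]
  Merge [-10] + [29] -> [-10, 29]
  Merge [-4, 8] + [-10, 29] -> [-10, -4, 8, 29]
  Merge [-7, 18, 23, 39] + [-10, -4, 8, 29] -> [-10, -7, -4, 8, 18, 23, 29, 39]


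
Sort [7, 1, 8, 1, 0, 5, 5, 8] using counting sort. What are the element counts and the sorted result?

Count array: [1, 2, 0, 0, 0, 2, 0, 1, 2]
(count[i] = number of elements equal to i)
Cumulative count: [1, 3, 3, 3, 3, 5, 5, 6, 8]
Sorted: [0, 1, 1, 5, 5, 7, 8, 8]


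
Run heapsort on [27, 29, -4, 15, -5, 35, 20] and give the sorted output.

Build heap: [35, 29, 27, 15, -5, -4, 20]
Extract 35: [29, 20, 27, 15, -5, -4, 35]
Extract 29: [27, 20, -4, 15, -5, 29, 35]
Extract 27: [20, 15, -4, -5, 27, 29, 35]
Extract 20: [15, -5, -4, 20, 27, 29, 35]
Extract 15: [-4, -5, 15, 20, 27, 29, 35]
Extract -4: [-5, -4, 15, 20, 27, 29, 35]


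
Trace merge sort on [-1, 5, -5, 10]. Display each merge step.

Divide and conquer:
  Merge [-1] + [5] -> [-1, 5]
  Merge [-5] + [10] -> [-5, 10]
  Merge [-1, 5] + [-5, 10] -> [-5, -1, 5, 10]


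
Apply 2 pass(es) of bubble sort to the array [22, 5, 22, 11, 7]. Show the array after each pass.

After pass 1: [5, 22, 11, 7, 22] (3 swaps)
After pass 2: [5, 11, 7, 22, 22] (2 swaps)
Total swaps: 5


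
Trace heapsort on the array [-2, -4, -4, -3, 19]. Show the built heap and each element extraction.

Build heap: [19, -2, -4, -3, -4]
Extract 19: [-2, -3, -4, -4, 19]
Extract -2: [-3, -4, -4, -2, 19]
Extract -3: [-4, -4, -3, -2, 19]
Extract -4: [-4, -4, -3, -2, 19]


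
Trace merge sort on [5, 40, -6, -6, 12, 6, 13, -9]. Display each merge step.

Divide and conquer:
  Merge [5] + [40] -> [5, 40]
  Merge [-6] + [-6] -> [-6, -6]
  Merge [5, 40] + [-6, -6] -> [-6, -6, 5, 40]
  Merge [12] + [6] -> [6, 12]
  Merge [13] + [-9] -> [-9, 13]
  Merge [6, 12] + [-9, 13] -> [-9, 6, 12, 13]
  Merge [-6, -6, 5, 40] + [-9, 6, 12, 13] -> [-9, -6, -6, 5, 6, 12, 13, 40]


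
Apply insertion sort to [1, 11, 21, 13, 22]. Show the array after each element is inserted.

First element 1 is already 'sorted'
Insert 11: shifted 0 elements -> [1, 11, 21, 13, 22]
Insert 21: shifted 0 elements -> [1, 11, 21, 13, 22]
Insert 13: shifted 1 elements -> [1, 11, 13, 21, 22]
Insert 22: shifted 0 elements -> [1, 11, 13, 21, 22]


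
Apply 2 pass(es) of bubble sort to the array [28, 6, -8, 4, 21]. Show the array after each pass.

After pass 1: [6, -8, 4, 21, 28] (4 swaps)
After pass 2: [-8, 4, 6, 21, 28] (2 swaps)
Total swaps: 6


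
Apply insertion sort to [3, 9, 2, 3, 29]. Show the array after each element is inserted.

First element 3 is already 'sorted'
Insert 9: shifted 0 elements -> [3, 9, 2, 3, 29]
Insert 2: shifted 2 elements -> [2, 3, 9, 3, 29]
Insert 3: shifted 1 elements -> [2, 3, 3, 9, 29]
Insert 29: shifted 0 elements -> [2, 3, 3, 9, 29]


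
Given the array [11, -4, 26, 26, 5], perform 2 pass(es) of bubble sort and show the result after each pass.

After pass 1: [-4, 11, 26, 5, 26] (2 swaps)
After pass 2: [-4, 11, 5, 26, 26] (1 swaps)
Total swaps: 3


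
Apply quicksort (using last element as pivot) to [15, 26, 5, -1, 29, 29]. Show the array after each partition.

Partition 1: pivot=29 at index 5 -> [15, 26, 5, -1, 29, 29]
Partition 2: pivot=29 at index 4 -> [15, 26, 5, -1, 29, 29]
Partition 3: pivot=-1 at index 0 -> [-1, 26, 5, 15, 29, 29]
Partition 4: pivot=15 at index 2 -> [-1, 5, 15, 26, 29, 29]


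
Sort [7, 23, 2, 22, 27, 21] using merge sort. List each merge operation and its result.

Divide and conquer:
  Merge [23] + [2] -> [2, 23]
  Merge [7] + [2, 23] -> [2, 7, 23]
  Merge [27] + [21] -> [21, 27]
  Merge [22] + [21, 27] -> [21, 22, 27]
  Merge [2, 7, 23] + [21, 22, 27] -> [2, 7, 21, 22, 23, 27]


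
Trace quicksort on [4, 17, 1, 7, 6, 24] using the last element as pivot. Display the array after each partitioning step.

Partition 1: pivot=24 at index 5 -> [4, 17, 1, 7, 6, 24]
Partition 2: pivot=6 at index 2 -> [4, 1, 6, 7, 17, 24]
Partition 3: pivot=1 at index 0 -> [1, 4, 6, 7, 17, 24]
Partition 4: pivot=17 at index 4 -> [1, 4, 6, 7, 17, 24]


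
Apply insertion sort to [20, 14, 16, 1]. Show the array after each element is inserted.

First element 20 is already 'sorted'
Insert 14: shifted 1 elements -> [14, 20, 16, 1]
Insert 16: shifted 1 elements -> [14, 16, 20, 1]
Insert 1: shifted 3 elements -> [1, 14, 16, 20]


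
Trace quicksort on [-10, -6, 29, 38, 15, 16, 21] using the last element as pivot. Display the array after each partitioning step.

Partition 1: pivot=21 at index 4 -> [-10, -6, 15, 16, 21, 38, 29]
Partition 2: pivot=16 at index 3 -> [-10, -6, 15, 16, 21, 38, 29]
Partition 3: pivot=15 at index 2 -> [-10, -6, 15, 16, 21, 38, 29]
Partition 4: pivot=-6 at index 1 -> [-10, -6, 15, 16, 21, 38, 29]
Partition 5: pivot=29 at index 5 -> [-10, -6, 15, 16, 21, 29, 38]


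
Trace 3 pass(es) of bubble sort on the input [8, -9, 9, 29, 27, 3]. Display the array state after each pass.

After pass 1: [-9, 8, 9, 27, 3, 29] (3 swaps)
After pass 2: [-9, 8, 9, 3, 27, 29] (1 swaps)
After pass 3: [-9, 8, 3, 9, 27, 29] (1 swaps)
Total swaps: 5


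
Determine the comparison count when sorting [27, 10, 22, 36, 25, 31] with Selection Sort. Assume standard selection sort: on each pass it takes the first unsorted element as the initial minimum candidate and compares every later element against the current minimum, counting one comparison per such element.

Pass 1: scan indices 1..5 for the minimum = 5 comparison(s); min is 10, place at index 0 -> [10, 27, 22, 36, 25, 31]
Pass 2: scan indices 2..5 for the minimum = 4 comparison(s); min is 22, place at index 1 -> [10, 22, 27, 36, 25, 31]
Pass 3: scan indices 3..5 for the minimum = 3 comparison(s); min is 25, place at index 2 -> [10, 22, 25, 36, 27, 31]
Pass 4: scan indices 4..5 for the minimum = 2 comparison(s); min is 27, place at index 3 -> [10, 22, 25, 27, 36, 31]
Pass 5: scan indices 5..5 for the minimum = 1 comparison(s); min is 31, place at index 4 -> [10, 22, 25, 27, 31, 36]
Selection sort always scans the whole unsorted suffix, so the count is (n-1) + (n-2) + ... + 1 = n(n-1)/2 = 6*5/2 = 15 regardless of the input order.
Total comparisons: 5 + 4 + 3 + 2 + 1 = 15


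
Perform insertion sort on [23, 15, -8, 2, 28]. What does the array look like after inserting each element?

First element 23 is already 'sorted'
Insert 15: shifted 1 elements -> [15, 23, -8, 2, 28]
Insert -8: shifted 2 elements -> [-8, 15, 23, 2, 28]
Insert 2: shifted 2 elements -> [-8, 2, 15, 23, 28]
Insert 28: shifted 0 elements -> [-8, 2, 15, 23, 28]


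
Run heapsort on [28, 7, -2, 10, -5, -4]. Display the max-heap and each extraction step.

Build heap: [28, 10, -2, 7, -5, -4]
Extract 28: [10, 7, -2, -4, -5, 28]
Extract 10: [7, -4, -2, -5, 10, 28]
Extract 7: [-2, -4, -5, 7, 10, 28]
Extract -2: [-4, -5, -2, 7, 10, 28]
Extract -4: [-5, -4, -2, 7, 10, 28]


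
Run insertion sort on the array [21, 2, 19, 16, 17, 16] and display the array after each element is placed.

First element 21 is already 'sorted'
Insert 2: shifted 1 elements -> [2, 21, 19, 16, 17, 16]
Insert 19: shifted 1 elements -> [2, 19, 21, 16, 17, 16]
Insert 16: shifted 2 elements -> [2, 16, 19, 21, 17, 16]
Insert 17: shifted 2 elements -> [2, 16, 17, 19, 21, 16]
Insert 16: shifted 3 elements -> [2, 16, 16, 17, 19, 21]


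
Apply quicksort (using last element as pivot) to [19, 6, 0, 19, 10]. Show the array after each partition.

Partition 1: pivot=10 at index 2 -> [6, 0, 10, 19, 19]
Partition 2: pivot=0 at index 0 -> [0, 6, 10, 19, 19]
Partition 3: pivot=19 at index 4 -> [0, 6, 10, 19, 19]


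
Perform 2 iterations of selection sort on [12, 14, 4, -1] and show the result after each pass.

Pass 1: Select minimum -1 at index 3, swap -> [-1, 14, 4, 12]
Pass 2: Select minimum 4 at index 2, swap -> [-1, 4, 14, 12]


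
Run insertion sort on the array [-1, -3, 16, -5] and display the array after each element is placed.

First element -1 is already 'sorted'
Insert -3: shifted 1 elements -> [-3, -1, 16, -5]
Insert 16: shifted 0 elements -> [-3, -1, 16, -5]
Insert -5: shifted 3 elements -> [-5, -3, -1, 16]


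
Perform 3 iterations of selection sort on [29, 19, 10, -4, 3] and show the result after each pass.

Pass 1: Select minimum -4 at index 3, swap -> [-4, 19, 10, 29, 3]
Pass 2: Select minimum 3 at index 4, swap -> [-4, 3, 10, 29, 19]
Pass 3: Select minimum 10 at index 2, swap -> [-4, 3, 10, 29, 19]


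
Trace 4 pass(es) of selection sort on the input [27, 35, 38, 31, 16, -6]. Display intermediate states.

Pass 1: Select minimum -6 at index 5, swap -> [-6, 35, 38, 31, 16, 27]
Pass 2: Select minimum 16 at index 4, swap -> [-6, 16, 38, 31, 35, 27]
Pass 3: Select minimum 27 at index 5, swap -> [-6, 16, 27, 31, 35, 38]
Pass 4: Select minimum 31 at index 3, swap -> [-6, 16, 27, 31, 35, 38]


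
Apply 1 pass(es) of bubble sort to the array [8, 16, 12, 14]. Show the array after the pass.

After pass 1: [8, 12, 14, 16] (2 swaps)
Total swaps: 2


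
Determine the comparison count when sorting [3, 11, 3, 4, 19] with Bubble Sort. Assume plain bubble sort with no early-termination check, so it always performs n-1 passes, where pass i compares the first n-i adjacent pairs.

Pass 1: compare adjacent pairs (0,1)..(3,4) = 4 comparison(s), 2 swap(s) -> [3, 3, 4, 11, 19]
Pass 2: compare adjacent pairs (0,1)..(2,3) = 3 comparison(s), 0 swap(s) -> [3, 3, 4, 11, 19]
Pass 3: compare adjacent pairs (0,1)..(1,2) = 2 comparison(s), 0 swap(s) -> [3, 3, 4, 11, 19]
Pass 4: compare adjacent pairs (0,1)..(0,1) = 1 comparison(s), 0 swap(s) -> [3, 3, 4, 11, 19]
Total comparisons: 4 + 3 + 2 + 1 = 10


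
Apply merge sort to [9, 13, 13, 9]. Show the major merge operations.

Divide and conquer:
  Merge [9] + [13] -> [9, 13]
  Merge [13] + [9] -> [9, 13]
  Merge [9, 13] + [9, 13] -> [9, 9, 13, 13]


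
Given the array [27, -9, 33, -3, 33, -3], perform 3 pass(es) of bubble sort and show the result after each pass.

After pass 1: [-9, 27, -3, 33, -3, 33] (3 swaps)
After pass 2: [-9, -3, 27, -3, 33, 33] (2 swaps)
After pass 3: [-9, -3, -3, 27, 33, 33] (1 swaps)
Total swaps: 6


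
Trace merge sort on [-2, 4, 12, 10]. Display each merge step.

Divide and conquer:
  Merge [-2] + [4] -> [-2, 4]
  Merge [12] + [10] -> [10, 12]
  Merge [-2, 4] + [10, 12] -> [-2, 4, 10, 12]


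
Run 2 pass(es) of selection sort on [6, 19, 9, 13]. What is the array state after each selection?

Pass 1: Select minimum 6 at index 0, swap -> [6, 19, 9, 13]
Pass 2: Select minimum 9 at index 2, swap -> [6, 9, 19, 13]


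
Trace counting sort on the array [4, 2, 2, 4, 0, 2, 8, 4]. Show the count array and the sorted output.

Count array: [1, 0, 3, 0, 3, 0, 0, 0, 1]
(count[i] = number of elements equal to i)
Cumulative count: [1, 1, 4, 4, 7, 7, 7, 7, 8]
Sorted: [0, 2, 2, 2, 4, 4, 4, 8]


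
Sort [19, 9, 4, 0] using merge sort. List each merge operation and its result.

Divide and conquer:
  Merge [19] + [9] -> [9, 19]
  Merge [4] + [0] -> [0, 4]
  Merge [9, 19] + [0, 4] -> [0, 4, 9, 19]


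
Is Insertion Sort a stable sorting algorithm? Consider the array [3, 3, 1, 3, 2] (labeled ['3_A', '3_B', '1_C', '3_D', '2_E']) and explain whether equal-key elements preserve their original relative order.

Trace Insertion Sort on the labeled array (the key is the number; the letter only tracks identity):
  Insert 3_B at index 1: [3_A, 3_B, 1_C, 3_D, 2_E]
  Insert 1_C at index 0: [1_C, 3_A, 3_B, 3_D, 2_E]
  Insert 3_D at index 3: [1_C, 3_A, 3_B, 3_D, 2_E]
  Insert 2_E at index 1: [1_C, 2_E, 3_A, 3_B, 3_D]
Final order: [1_C, 2_E, 3_A, 3_B, 3_D]
Equal keys:
  value 3: originally 3_A, 3_B, 3_D; after sorting 3_A, 3_B, 3_D -> order preserved
All equal keys kept their original relative order. Insertion Sort is stable: elements are shifted only while they are strictly greater than the key, so a key is inserted after any equal elements already placed.
Answer: Stable


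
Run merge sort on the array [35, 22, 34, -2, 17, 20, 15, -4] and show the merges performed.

Divide and conquer:
  Merge [35] + [22] -> [22, 35]
  Merge [34] + [-2] -> [-2, 34]
  Merge [22, 35] + [-2, 34] -> [-2, 22, 34, 35]
  Merge [17] + [20] -> [17, 20]
  Merge [15] + [-4] -> [-4, 15]
  Merge [17, 20] + [-4, 15] -> [-4, 15, 17, 20]
  Merge [-2, 22, 34, 35] + [-4, 15, 17, 20] -> [-4, -2, 15, 17, 20, 22, 34, 35]


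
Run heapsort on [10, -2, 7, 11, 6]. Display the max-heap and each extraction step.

Build heap: [11, 10, 7, -2, 6]
Extract 11: [10, 6, 7, -2, 11]
Extract 10: [7, 6, -2, 10, 11]
Extract 7: [6, -2, 7, 10, 11]
Extract 6: [-2, 6, 7, 10, 11]


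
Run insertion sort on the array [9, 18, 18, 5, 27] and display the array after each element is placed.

First element 9 is already 'sorted'
Insert 18: shifted 0 elements -> [9, 18, 18, 5, 27]
Insert 18: shifted 0 elements -> [9, 18, 18, 5, 27]
Insert 5: shifted 3 elements -> [5, 9, 18, 18, 27]
Insert 27: shifted 0 elements -> [5, 9, 18, 18, 27]


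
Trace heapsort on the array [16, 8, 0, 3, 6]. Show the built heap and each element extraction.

Build heap: [16, 8, 0, 3, 6]
Extract 16: [8, 6, 0, 3, 16]
Extract 8: [6, 3, 0, 8, 16]
Extract 6: [3, 0, 6, 8, 16]
Extract 3: [0, 3, 6, 8, 16]


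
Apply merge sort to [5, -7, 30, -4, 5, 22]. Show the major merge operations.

Divide and conquer:
  Merge [-7] + [30] -> [-7, 30]
  Merge [5] + [-7, 30] -> [-7, 5, 30]
  Merge [5] + [22] -> [5, 22]
  Merge [-4] + [5, 22] -> [-4, 5, 22]
  Merge [-7, 5, 30] + [-4, 5, 22] -> [-7, -4, 5, 5, 22, 30]


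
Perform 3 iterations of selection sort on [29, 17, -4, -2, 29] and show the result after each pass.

Pass 1: Select minimum -4 at index 2, swap -> [-4, 17, 29, -2, 29]
Pass 2: Select minimum -2 at index 3, swap -> [-4, -2, 29, 17, 29]
Pass 3: Select minimum 17 at index 3, swap -> [-4, -2, 17, 29, 29]


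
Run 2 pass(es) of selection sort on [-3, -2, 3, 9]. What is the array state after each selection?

Pass 1: Select minimum -3 at index 0, swap -> [-3, -2, 3, 9]
Pass 2: Select minimum -2 at index 1, swap -> [-3, -2, 3, 9]


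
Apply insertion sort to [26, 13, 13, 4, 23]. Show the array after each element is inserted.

First element 26 is already 'sorted'
Insert 13: shifted 1 elements -> [13, 26, 13, 4, 23]
Insert 13: shifted 1 elements -> [13, 13, 26, 4, 23]
Insert 4: shifted 3 elements -> [4, 13, 13, 26, 23]
Insert 23: shifted 1 elements -> [4, 13, 13, 23, 26]


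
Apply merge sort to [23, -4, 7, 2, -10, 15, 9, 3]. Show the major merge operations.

Divide and conquer:
  Merge [23] + [-4] -> [-4, 23]
  Merge [7] + [2] -> [2, 7]
  Merge [-4, 23] + [2, 7] -> [-4, 2, 7, 23]
  Merge [-10] + [15] -> [-10, 15]
  Merge [9] + [3] -> [3, 9]
  Merge [-10, 15] + [3, 9] -> [-10, 3, 9, 15]
  Merge [-4, 2, 7, 23] + [-10, 3, 9, 15] -> [-10, -4, 2, 3, 7, 9, 15, 23]


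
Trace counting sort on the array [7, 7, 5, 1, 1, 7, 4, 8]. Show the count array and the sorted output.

Count array: [0, 2, 0, 0, 1, 1, 0, 3, 1]
(count[i] = number of elements equal to i)
Cumulative count: [0, 2, 2, 2, 3, 4, 4, 7, 8]
Sorted: [1, 1, 4, 5, 7, 7, 7, 8]


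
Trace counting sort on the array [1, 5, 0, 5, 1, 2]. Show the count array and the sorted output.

Count array: [1, 2, 1, 0, 0, 2]
(count[i] = number of elements equal to i)
Cumulative count: [1, 3, 4, 4, 4, 6]
Sorted: [0, 1, 1, 2, 5, 5]


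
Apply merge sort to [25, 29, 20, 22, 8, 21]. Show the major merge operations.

Divide and conquer:
  Merge [29] + [20] -> [20, 29]
  Merge [25] + [20, 29] -> [20, 25, 29]
  Merge [8] + [21] -> [8, 21]
  Merge [22] + [8, 21] -> [8, 21, 22]
  Merge [20, 25, 29] + [8, 21, 22] -> [8, 20, 21, 22, 25, 29]


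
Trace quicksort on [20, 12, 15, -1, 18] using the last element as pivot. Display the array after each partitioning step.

Partition 1: pivot=18 at index 3 -> [12, 15, -1, 18, 20]
Partition 2: pivot=-1 at index 0 -> [-1, 15, 12, 18, 20]
Partition 3: pivot=12 at index 1 -> [-1, 12, 15, 18, 20]


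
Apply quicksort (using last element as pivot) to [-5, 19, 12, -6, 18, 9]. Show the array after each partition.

Partition 1: pivot=9 at index 2 -> [-5, -6, 9, 19, 18, 12]
Partition 2: pivot=-6 at index 0 -> [-6, -5, 9, 19, 18, 12]
Partition 3: pivot=12 at index 3 -> [-6, -5, 9, 12, 18, 19]
Partition 4: pivot=19 at index 5 -> [-6, -5, 9, 12, 18, 19]


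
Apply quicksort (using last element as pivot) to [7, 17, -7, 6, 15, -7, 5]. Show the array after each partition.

Partition 1: pivot=5 at index 2 -> [-7, -7, 5, 6, 15, 17, 7]
Partition 2: pivot=-7 at index 1 -> [-7, -7, 5, 6, 15, 17, 7]
Partition 3: pivot=7 at index 4 -> [-7, -7, 5, 6, 7, 17, 15]
Partition 4: pivot=15 at index 5 -> [-7, -7, 5, 6, 7, 15, 17]


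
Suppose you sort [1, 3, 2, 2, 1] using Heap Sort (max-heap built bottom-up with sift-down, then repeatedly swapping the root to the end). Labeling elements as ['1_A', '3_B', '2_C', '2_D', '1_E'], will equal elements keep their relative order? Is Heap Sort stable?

Trace Heap Sort on the labeled array (the key is the number; the letter only tracks identity):
  Build max-heap: [3_B, 2_D, 2_C, 1_A, 1_E]
  Swap root 3_B to index 4, re-heapify first 4 -> [2_D, 1_E, 2_C, 1_A, 3_B]
  Swap root 2_D to index 3, re-heapify first 3 -> [2_C, 1_E, 1_A, 2_D, 3_B]
  Swap root 2_C to index 2, re-heapify first 2 -> [1_A, 1_E, 2_C, 2_D, 3_B]
  Swap root 1_A to index 1, re-heapify first 1 -> [1_E, 1_A, 2_C, 2_D, 3_B]
Final order: [1_E, 1_A, 2_C, 2_D, 3_B]
Equal keys:
  value 1: originally 1_A, 1_E; after sorting 1_E, 1_A -> order changed
  value 2: originally 2_C, 2_D; after sorting 2_C, 2_D -> order preserved
Equal keys were reordered, so Heap Sort is not stable: heap construction and root-to-end swaps move elements without regard to the original order of equal keys. (One such input is enough; an unstable sort may happen to preserve order on other inputs, but it gives no guarantee.)
Answer: Not stable


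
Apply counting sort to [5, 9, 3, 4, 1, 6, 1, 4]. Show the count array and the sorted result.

Count array: [0, 2, 0, 1, 2, 1, 1, 0, 0, 1]
(count[i] = number of elements equal to i)
Cumulative count: [0, 2, 2, 3, 5, 6, 7, 7, 7, 8]
Sorted: [1, 1, 3, 4, 4, 5, 6, 9]


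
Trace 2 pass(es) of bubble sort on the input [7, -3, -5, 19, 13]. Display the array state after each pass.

After pass 1: [-3, -5, 7, 13, 19] (3 swaps)
After pass 2: [-5, -3, 7, 13, 19] (1 swaps)
Total swaps: 4


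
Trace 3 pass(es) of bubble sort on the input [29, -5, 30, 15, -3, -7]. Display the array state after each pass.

After pass 1: [-5, 29, 15, -3, -7, 30] (4 swaps)
After pass 2: [-5, 15, -3, -7, 29, 30] (3 swaps)
After pass 3: [-5, -3, -7, 15, 29, 30] (2 swaps)
Total swaps: 9


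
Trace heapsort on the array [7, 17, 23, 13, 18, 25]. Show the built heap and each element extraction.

Build heap: [25, 18, 23, 13, 17, 7]
Extract 25: [23, 18, 7, 13, 17, 25]
Extract 23: [18, 17, 7, 13, 23, 25]
Extract 18: [17, 13, 7, 18, 23, 25]
Extract 17: [13, 7, 17, 18, 23, 25]
Extract 13: [7, 13, 17, 18, 23, 25]


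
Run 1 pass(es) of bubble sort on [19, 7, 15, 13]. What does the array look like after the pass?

After pass 1: [7, 15, 13, 19] (3 swaps)
Total swaps: 3


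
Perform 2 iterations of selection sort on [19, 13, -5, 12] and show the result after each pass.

Pass 1: Select minimum -5 at index 2, swap -> [-5, 13, 19, 12]
Pass 2: Select minimum 12 at index 3, swap -> [-5, 12, 19, 13]


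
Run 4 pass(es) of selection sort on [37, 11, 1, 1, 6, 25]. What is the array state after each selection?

Pass 1: Select minimum 1 at index 2, swap -> [1, 11, 37, 1, 6, 25]
Pass 2: Select minimum 1 at index 3, swap -> [1, 1, 37, 11, 6, 25]
Pass 3: Select minimum 6 at index 4, swap -> [1, 1, 6, 11, 37, 25]
Pass 4: Select minimum 11 at index 3, swap -> [1, 1, 6, 11, 37, 25]


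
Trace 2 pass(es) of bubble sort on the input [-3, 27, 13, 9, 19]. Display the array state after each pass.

After pass 1: [-3, 13, 9, 19, 27] (3 swaps)
After pass 2: [-3, 9, 13, 19, 27] (1 swaps)
Total swaps: 4


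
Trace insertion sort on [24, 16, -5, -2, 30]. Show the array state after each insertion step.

First element 24 is already 'sorted'
Insert 16: shifted 1 elements -> [16, 24, -5, -2, 30]
Insert -5: shifted 2 elements -> [-5, 16, 24, -2, 30]
Insert -2: shifted 2 elements -> [-5, -2, 16, 24, 30]
Insert 30: shifted 0 elements -> [-5, -2, 16, 24, 30]


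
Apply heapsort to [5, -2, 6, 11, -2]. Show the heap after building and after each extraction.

Build heap: [11, 5, 6, -2, -2]
Extract 11: [6, 5, -2, -2, 11]
Extract 6: [5, -2, -2, 6, 11]
Extract 5: [-2, -2, 5, 6, 11]
Extract -2: [-2, -2, 5, 6, 11]


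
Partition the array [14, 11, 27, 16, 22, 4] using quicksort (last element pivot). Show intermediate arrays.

Partition 1: pivot=4 at index 0 -> [4, 11, 27, 16, 22, 14]
Partition 2: pivot=14 at index 2 -> [4, 11, 14, 16, 22, 27]
Partition 3: pivot=27 at index 5 -> [4, 11, 14, 16, 22, 27]
Partition 4: pivot=22 at index 4 -> [4, 11, 14, 16, 22, 27]


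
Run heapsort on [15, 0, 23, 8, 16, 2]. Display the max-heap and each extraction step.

Build heap: [23, 16, 15, 8, 0, 2]
Extract 23: [16, 8, 15, 2, 0, 23]
Extract 16: [15, 8, 0, 2, 16, 23]
Extract 15: [8, 2, 0, 15, 16, 23]
Extract 8: [2, 0, 8, 15, 16, 23]
Extract 2: [0, 2, 8, 15, 16, 23]


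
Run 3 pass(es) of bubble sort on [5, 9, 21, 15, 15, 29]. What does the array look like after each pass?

After pass 1: [5, 9, 15, 15, 21, 29] (2 swaps)
After pass 2: [5, 9, 15, 15, 21, 29] (0 swaps)
After pass 3: [5, 9, 15, 15, 21, 29] (0 swaps)
Total swaps: 2


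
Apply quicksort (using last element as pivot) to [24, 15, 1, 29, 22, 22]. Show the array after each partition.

Partition 1: pivot=22 at index 3 -> [15, 1, 22, 22, 24, 29]
Partition 2: pivot=22 at index 2 -> [15, 1, 22, 22, 24, 29]
Partition 3: pivot=1 at index 0 -> [1, 15, 22, 22, 24, 29]
Partition 4: pivot=29 at index 5 -> [1, 15, 22, 22, 24, 29]


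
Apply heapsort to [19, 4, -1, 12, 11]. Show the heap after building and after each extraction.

Build heap: [19, 12, -1, 4, 11]
Extract 19: [12, 11, -1, 4, 19]
Extract 12: [11, 4, -1, 12, 19]
Extract 11: [4, -1, 11, 12, 19]
Extract 4: [-1, 4, 11, 12, 19]


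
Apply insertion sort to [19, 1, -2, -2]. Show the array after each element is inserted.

First element 19 is already 'sorted'
Insert 1: shifted 1 elements -> [1, 19, -2, -2]
Insert -2: shifted 2 elements -> [-2, 1, 19, -2]
Insert -2: shifted 2 elements -> [-2, -2, 1, 19]


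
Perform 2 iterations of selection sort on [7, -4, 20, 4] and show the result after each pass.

Pass 1: Select minimum -4 at index 1, swap -> [-4, 7, 20, 4]
Pass 2: Select minimum 4 at index 3, swap -> [-4, 4, 20, 7]


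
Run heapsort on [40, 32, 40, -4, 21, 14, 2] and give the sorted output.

Build heap: [40, 32, 40, -4, 21, 14, 2]
Extract 40: [40, 32, 14, -4, 21, 2, 40]
Extract 40: [32, 21, 14, -4, 2, 40, 40]
Extract 32: [21, 2, 14, -4, 32, 40, 40]
Extract 21: [14, 2, -4, 21, 32, 40, 40]
Extract 14: [2, -4, 14, 21, 32, 40, 40]
Extract 2: [-4, 2, 14, 21, 32, 40, 40]


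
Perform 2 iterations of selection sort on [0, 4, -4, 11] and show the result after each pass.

Pass 1: Select minimum -4 at index 2, swap -> [-4, 4, 0, 11]
Pass 2: Select minimum 0 at index 2, swap -> [-4, 0, 4, 11]


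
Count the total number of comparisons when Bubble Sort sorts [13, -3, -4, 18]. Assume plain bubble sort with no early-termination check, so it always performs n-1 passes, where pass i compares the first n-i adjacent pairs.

Pass 1: compare adjacent pairs (0,1)..(2,3) = 3 comparison(s), 2 swap(s) -> [-3, -4, 13, 18]
Pass 2: compare adjacent pairs (0,1)..(1,2) = 2 comparison(s), 1 swap(s) -> [-4, -3, 13, 18]
Pass 3: compare adjacent pairs (0,1)..(0,1) = 1 comparison(s), 0 swap(s) -> [-4, -3, 13, 18]
Total comparisons: 3 + 2 + 1 = 6


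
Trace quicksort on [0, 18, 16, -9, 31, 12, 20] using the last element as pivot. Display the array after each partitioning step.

Partition 1: pivot=20 at index 5 -> [0, 18, 16, -9, 12, 20, 31]
Partition 2: pivot=12 at index 2 -> [0, -9, 12, 18, 16, 20, 31]
Partition 3: pivot=-9 at index 0 -> [-9, 0, 12, 18, 16, 20, 31]
Partition 4: pivot=16 at index 3 -> [-9, 0, 12, 16, 18, 20, 31]


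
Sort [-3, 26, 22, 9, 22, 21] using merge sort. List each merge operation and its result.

Divide and conquer:
  Merge [26] + [22] -> [22, 26]
  Merge [-3] + [22, 26] -> [-3, 22, 26]
  Merge [22] + [21] -> [21, 22]
  Merge [9] + [21, 22] -> [9, 21, 22]
  Merge [-3, 22, 26] + [9, 21, 22] -> [-3, 9, 21, 22, 22, 26]


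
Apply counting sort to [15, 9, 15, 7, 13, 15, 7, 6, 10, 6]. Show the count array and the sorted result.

Count array: [0, 0, 0, 0, 0, 0, 2, 2, 0, 1, 1, 0, 0, 1, 0, 3]
(count[i] = number of elements equal to i)
Cumulative count: [0, 0, 0, 0, 0, 0, 2, 4, 4, 5, 6, 6, 6, 7, 7, 10]
Sorted: [6, 6, 7, 7, 9, 10, 13, 15, 15, 15]


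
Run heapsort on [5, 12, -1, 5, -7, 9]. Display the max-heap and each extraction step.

Build heap: [12, 5, 9, 5, -7, -1]
Extract 12: [9, 5, -1, 5, -7, 12]
Extract 9: [5, 5, -1, -7, 9, 12]
Extract 5: [5, -7, -1, 5, 9, 12]
Extract 5: [-1, -7, 5, 5, 9, 12]
Extract -1: [-7, -1, 5, 5, 9, 12]


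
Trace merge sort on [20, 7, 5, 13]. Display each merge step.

Divide and conquer:
  Merge [20] + [7] -> [7, 20]
  Merge [5] + [13] -> [5, 13]
  Merge [7, 20] + [5, 13] -> [5, 7, 13, 20]


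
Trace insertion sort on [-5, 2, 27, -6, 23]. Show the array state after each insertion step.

First element -5 is already 'sorted'
Insert 2: shifted 0 elements -> [-5, 2, 27, -6, 23]
Insert 27: shifted 0 elements -> [-5, 2, 27, -6, 23]
Insert -6: shifted 3 elements -> [-6, -5, 2, 27, 23]
Insert 23: shifted 1 elements -> [-6, -5, 2, 23, 27]


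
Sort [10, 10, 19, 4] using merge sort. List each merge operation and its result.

Divide and conquer:
  Merge [10] + [10] -> [10, 10]
  Merge [19] + [4] -> [4, 19]
  Merge [10, 10] + [4, 19] -> [4, 10, 10, 19]


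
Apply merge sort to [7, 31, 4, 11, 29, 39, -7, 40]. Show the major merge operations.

Divide and conquer:
  Merge [7] + [31] -> [7, 31]
  Merge [4] + [11] -> [4, 11]
  Merge [7, 31] + [4, 11] -> [4, 7, 11, 31]
  Merge [29] + [39] -> [29, 39]
  Merge [-7] + [40] -> [-7, 40]
  Merge [29, 39] + [-7, 40] -> [-7, 29, 39, 40]
  Merge [4, 7, 11, 31] + [-7, 29, 39, 40] -> [-7, 4, 7, 11, 29, 31, 39, 40]


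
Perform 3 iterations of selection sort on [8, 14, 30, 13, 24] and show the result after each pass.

Pass 1: Select minimum 8 at index 0, swap -> [8, 14, 30, 13, 24]
Pass 2: Select minimum 13 at index 3, swap -> [8, 13, 30, 14, 24]
Pass 3: Select minimum 14 at index 3, swap -> [8, 13, 14, 30, 24]


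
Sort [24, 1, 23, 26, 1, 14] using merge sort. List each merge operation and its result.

Divide and conquer:
  Merge [1] + [23] -> [1, 23]
  Merge [24] + [1, 23] -> [1, 23, 24]
  Merge [1] + [14] -> [1, 14]
  Merge [26] + [1, 14] -> [1, 14, 26]
  Merge [1, 23, 24] + [1, 14, 26] -> [1, 1, 14, 23, 24, 26]


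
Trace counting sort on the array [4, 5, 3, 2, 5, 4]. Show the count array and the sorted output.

Count array: [0, 0, 1, 1, 2, 2]
(count[i] = number of elements equal to i)
Cumulative count: [0, 0, 1, 2, 4, 6]
Sorted: [2, 3, 4, 4, 5, 5]


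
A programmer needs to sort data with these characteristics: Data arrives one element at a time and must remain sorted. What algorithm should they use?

Best choice: Insertion sort
Reason: Insertion sort naturally handles online/streaming input by inserting each new element into sorted position


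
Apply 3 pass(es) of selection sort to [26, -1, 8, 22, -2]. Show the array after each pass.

Pass 1: Select minimum -2 at index 4, swap -> [-2, -1, 8, 22, 26]
Pass 2: Select minimum -1 at index 1, swap -> [-2, -1, 8, 22, 26]
Pass 3: Select minimum 8 at index 2, swap -> [-2, -1, 8, 22, 26]


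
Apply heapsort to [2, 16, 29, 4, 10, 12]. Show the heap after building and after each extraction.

Build heap: [29, 16, 12, 4, 10, 2]
Extract 29: [16, 10, 12, 4, 2, 29]
Extract 16: [12, 10, 2, 4, 16, 29]
Extract 12: [10, 4, 2, 12, 16, 29]
Extract 10: [4, 2, 10, 12, 16, 29]
Extract 4: [2, 4, 10, 12, 16, 29]


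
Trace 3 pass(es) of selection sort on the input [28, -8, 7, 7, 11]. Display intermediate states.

Pass 1: Select minimum -8 at index 1, swap -> [-8, 28, 7, 7, 11]
Pass 2: Select minimum 7 at index 2, swap -> [-8, 7, 28, 7, 11]
Pass 3: Select minimum 7 at index 3, swap -> [-8, 7, 7, 28, 11]


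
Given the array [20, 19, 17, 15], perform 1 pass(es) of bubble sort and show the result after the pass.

After pass 1: [19, 17, 15, 20] (3 swaps)
Total swaps: 3


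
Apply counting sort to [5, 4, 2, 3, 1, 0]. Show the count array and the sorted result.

Count array: [1, 1, 1, 1, 1, 1]
(count[i] = number of elements equal to i)
Cumulative count: [1, 2, 3, 4, 5, 6]
Sorted: [0, 1, 2, 3, 4, 5]


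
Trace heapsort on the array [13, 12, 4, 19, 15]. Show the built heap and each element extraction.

Build heap: [19, 15, 4, 12, 13]
Extract 19: [15, 13, 4, 12, 19]
Extract 15: [13, 12, 4, 15, 19]
Extract 13: [12, 4, 13, 15, 19]
Extract 12: [4, 12, 13, 15, 19]


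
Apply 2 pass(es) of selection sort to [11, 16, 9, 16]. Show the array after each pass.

Pass 1: Select minimum 9 at index 2, swap -> [9, 16, 11, 16]
Pass 2: Select minimum 11 at index 2, swap -> [9, 11, 16, 16]


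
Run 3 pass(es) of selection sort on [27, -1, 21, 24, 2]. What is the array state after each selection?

Pass 1: Select minimum -1 at index 1, swap -> [-1, 27, 21, 24, 2]
Pass 2: Select minimum 2 at index 4, swap -> [-1, 2, 21, 24, 27]
Pass 3: Select minimum 21 at index 2, swap -> [-1, 2, 21, 24, 27]


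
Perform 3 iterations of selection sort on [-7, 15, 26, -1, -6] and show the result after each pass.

Pass 1: Select minimum -7 at index 0, swap -> [-7, 15, 26, -1, -6]
Pass 2: Select minimum -6 at index 4, swap -> [-7, -6, 26, -1, 15]
Pass 3: Select minimum -1 at index 3, swap -> [-7, -6, -1, 26, 15]


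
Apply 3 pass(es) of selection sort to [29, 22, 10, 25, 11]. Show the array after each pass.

Pass 1: Select minimum 10 at index 2, swap -> [10, 22, 29, 25, 11]
Pass 2: Select minimum 11 at index 4, swap -> [10, 11, 29, 25, 22]
Pass 3: Select minimum 22 at index 4, swap -> [10, 11, 22, 25, 29]


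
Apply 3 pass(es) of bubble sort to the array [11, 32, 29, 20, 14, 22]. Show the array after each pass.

After pass 1: [11, 29, 20, 14, 22, 32] (4 swaps)
After pass 2: [11, 20, 14, 22, 29, 32] (3 swaps)
After pass 3: [11, 14, 20, 22, 29, 32] (1 swaps)
Total swaps: 8


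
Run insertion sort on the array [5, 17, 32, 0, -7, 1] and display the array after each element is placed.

First element 5 is already 'sorted'
Insert 17: shifted 0 elements -> [5, 17, 32, 0, -7, 1]
Insert 32: shifted 0 elements -> [5, 17, 32, 0, -7, 1]
Insert 0: shifted 3 elements -> [0, 5, 17, 32, -7, 1]
Insert -7: shifted 4 elements -> [-7, 0, 5, 17, 32, 1]
Insert 1: shifted 3 elements -> [-7, 0, 1, 5, 17, 32]


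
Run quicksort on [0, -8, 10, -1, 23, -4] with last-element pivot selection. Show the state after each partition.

Partition 1: pivot=-4 at index 1 -> [-8, -4, 10, -1, 23, 0]
Partition 2: pivot=0 at index 3 -> [-8, -4, -1, 0, 23, 10]
Partition 3: pivot=10 at index 4 -> [-8, -4, -1, 0, 10, 23]


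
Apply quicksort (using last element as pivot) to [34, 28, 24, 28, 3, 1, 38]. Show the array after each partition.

Partition 1: pivot=38 at index 6 -> [34, 28, 24, 28, 3, 1, 38]
Partition 2: pivot=1 at index 0 -> [1, 28, 24, 28, 3, 34, 38]
Partition 3: pivot=34 at index 5 -> [1, 28, 24, 28, 3, 34, 38]
Partition 4: pivot=3 at index 1 -> [1, 3, 24, 28, 28, 34, 38]
Partition 5: pivot=28 at index 4 -> [1, 3, 24, 28, 28, 34, 38]
Partition 6: pivot=28 at index 3 -> [1, 3, 24, 28, 28, 34, 38]


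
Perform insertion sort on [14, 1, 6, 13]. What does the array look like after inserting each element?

First element 14 is already 'sorted'
Insert 1: shifted 1 elements -> [1, 14, 6, 13]
Insert 6: shifted 1 elements -> [1, 6, 14, 13]
Insert 13: shifted 1 elements -> [1, 6, 13, 14]


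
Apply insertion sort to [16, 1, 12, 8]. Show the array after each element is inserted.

First element 16 is already 'sorted'
Insert 1: shifted 1 elements -> [1, 16, 12, 8]
Insert 12: shifted 1 elements -> [1, 12, 16, 8]
Insert 8: shifted 2 elements -> [1, 8, 12, 16]


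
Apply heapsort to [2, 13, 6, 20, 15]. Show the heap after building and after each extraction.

Build heap: [20, 15, 6, 13, 2]
Extract 20: [15, 13, 6, 2, 20]
Extract 15: [13, 2, 6, 15, 20]
Extract 13: [6, 2, 13, 15, 20]
Extract 6: [2, 6, 13, 15, 20]


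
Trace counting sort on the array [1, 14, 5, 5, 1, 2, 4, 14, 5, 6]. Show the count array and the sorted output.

Count array: [0, 2, 1, 0, 1, 3, 1, 0, 0, 0, 0, 0, 0, 0, 2]
(count[i] = number of elements equal to i)
Cumulative count: [0, 2, 3, 3, 4, 7, 8, 8, 8, 8, 8, 8, 8, 8, 10]
Sorted: [1, 1, 2, 4, 5, 5, 5, 6, 14, 14]


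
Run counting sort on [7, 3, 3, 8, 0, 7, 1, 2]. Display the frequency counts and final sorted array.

Count array: [1, 1, 1, 2, 0, 0, 0, 2, 1]
(count[i] = number of elements equal to i)
Cumulative count: [1, 2, 3, 5, 5, 5, 5, 7, 8]
Sorted: [0, 1, 2, 3, 3, 7, 7, 8]


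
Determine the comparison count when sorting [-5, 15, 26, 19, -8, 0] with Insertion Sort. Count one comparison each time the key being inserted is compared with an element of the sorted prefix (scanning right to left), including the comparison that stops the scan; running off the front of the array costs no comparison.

Insert 15: -5 <= 15 (stop) = 1 comparison(s) -> [-5, 15, 26, 19, -8, 0]
Insert 26: 15 <= 26 (stop) = 1 comparison(s) -> [-5, 15, 26, 19, -8, 0]
Insert 19: 26 > 19 (shift), 15 <= 19 (stop) = 2 comparison(s) -> [-5, 15, 19, 26, -8, 0]
Insert -8: 26 > -8 (shift), 19 > -8 (shift), 15 > -8 (shift), -5 > -8 (shift), reached front = 4 comparison(s) -> [-8, -5, 15, 19, 26, 0]
Insert 0: 26 > 0 (shift), 19 > 0 (shift), 15 > 0 (shift), -5 <= 0 (stop) = 4 comparison(s) -> [-8, -5, 0, 15, 19, 26]
Total comparisons: 1 + 1 + 2 + 4 + 4 = 12


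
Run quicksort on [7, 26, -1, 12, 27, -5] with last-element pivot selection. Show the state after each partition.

Partition 1: pivot=-5 at index 0 -> [-5, 26, -1, 12, 27, 7]
Partition 2: pivot=7 at index 2 -> [-5, -1, 7, 12, 27, 26]
Partition 3: pivot=26 at index 4 -> [-5, -1, 7, 12, 26, 27]


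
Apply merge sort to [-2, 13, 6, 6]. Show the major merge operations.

Divide and conquer:
  Merge [-2] + [13] -> [-2, 13]
  Merge [6] + [6] -> [6, 6]
  Merge [-2, 13] + [6, 6] -> [-2, 6, 6, 13]


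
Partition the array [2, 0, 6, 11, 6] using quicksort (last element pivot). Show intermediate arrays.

Partition 1: pivot=6 at index 3 -> [2, 0, 6, 6, 11]
Partition 2: pivot=6 at index 2 -> [2, 0, 6, 6, 11]
Partition 3: pivot=0 at index 0 -> [0, 2, 6, 6, 11]


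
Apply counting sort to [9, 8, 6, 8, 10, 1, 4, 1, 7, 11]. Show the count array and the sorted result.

Count array: [0, 2, 0, 0, 1, 0, 1, 1, 2, 1, 1, 1]
(count[i] = number of elements equal to i)
Cumulative count: [0, 2, 2, 2, 3, 3, 4, 5, 7, 8, 9, 10]
Sorted: [1, 1, 4, 6, 7, 8, 8, 9, 10, 11]


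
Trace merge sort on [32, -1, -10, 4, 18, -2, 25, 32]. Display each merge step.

Divide and conquer:
  Merge [32] + [-1] -> [-1, 32]
  Merge [-10] + [4] -> [-10, 4]
  Merge [-1, 32] + [-10, 4] -> [-10, -1, 4, 32]
  Merge [18] + [-2] -> [-2, 18]
  Merge [25] + [32] -> [25, 32]
  Merge [-2, 18] + [25, 32] -> [-2, 18, 25, 32]
  Merge [-10, -1, 4, 32] + [-2, 18, 25, 32] -> [-10, -2, -1, 4, 18, 25, 32, 32]


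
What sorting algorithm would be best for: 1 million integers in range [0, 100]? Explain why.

Best choice: Counting sort
Reason: O(n + k) where k=100 is small; linear time beats O(n log n)


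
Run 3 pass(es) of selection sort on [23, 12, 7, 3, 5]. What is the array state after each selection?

Pass 1: Select minimum 3 at index 3, swap -> [3, 12, 7, 23, 5]
Pass 2: Select minimum 5 at index 4, swap -> [3, 5, 7, 23, 12]
Pass 3: Select minimum 7 at index 2, swap -> [3, 5, 7, 23, 12]


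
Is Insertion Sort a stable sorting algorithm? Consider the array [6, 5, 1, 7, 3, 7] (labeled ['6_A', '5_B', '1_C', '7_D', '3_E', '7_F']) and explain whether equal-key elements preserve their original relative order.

Trace Insertion Sort on the labeled array (the key is the number; the letter only tracks identity):
  Insert 5_B at index 0: [5_B, 6_A, 1_C, 7_D, 3_E, 7_F]
  Insert 1_C at index 0: [1_C, 5_B, 6_A, 7_D, 3_E, 7_F]
  Insert 7_D at index 3: [1_C, 5_B, 6_A, 7_D, 3_E, 7_F]
  Insert 3_E at index 1: [1_C, 3_E, 5_B, 6_A, 7_D, 7_F]
  Insert 7_F at index 5: [1_C, 3_E, 5_B, 6_A, 7_D, 7_F]
Final order: [1_C, 3_E, 5_B, 6_A, 7_D, 7_F]
Equal keys:
  value 7: originally 7_D, 7_F; after sorting 7_D, 7_F -> order preserved
All equal keys kept their original relative order. Insertion Sort is stable: elements are shifted only while they are strictly greater than the key, so a key is inserted after any equal elements already placed.
Answer: Stable


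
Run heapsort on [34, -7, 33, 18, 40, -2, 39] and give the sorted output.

Build heap: [40, 34, 39, 18, -7, -2, 33]
Extract 40: [39, 34, 33, 18, -7, -2, 40]
Extract 39: [34, 18, 33, -2, -7, 39, 40]
Extract 34: [33, 18, -7, -2, 34, 39, 40]
Extract 33: [18, -2, -7, 33, 34, 39, 40]
Extract 18: [-2, -7, 18, 33, 34, 39, 40]
Extract -2: [-7, -2, 18, 33, 34, 39, 40]


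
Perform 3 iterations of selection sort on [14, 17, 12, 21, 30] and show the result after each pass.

Pass 1: Select minimum 12 at index 2, swap -> [12, 17, 14, 21, 30]
Pass 2: Select minimum 14 at index 2, swap -> [12, 14, 17, 21, 30]
Pass 3: Select minimum 17 at index 2, swap -> [12, 14, 17, 21, 30]
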